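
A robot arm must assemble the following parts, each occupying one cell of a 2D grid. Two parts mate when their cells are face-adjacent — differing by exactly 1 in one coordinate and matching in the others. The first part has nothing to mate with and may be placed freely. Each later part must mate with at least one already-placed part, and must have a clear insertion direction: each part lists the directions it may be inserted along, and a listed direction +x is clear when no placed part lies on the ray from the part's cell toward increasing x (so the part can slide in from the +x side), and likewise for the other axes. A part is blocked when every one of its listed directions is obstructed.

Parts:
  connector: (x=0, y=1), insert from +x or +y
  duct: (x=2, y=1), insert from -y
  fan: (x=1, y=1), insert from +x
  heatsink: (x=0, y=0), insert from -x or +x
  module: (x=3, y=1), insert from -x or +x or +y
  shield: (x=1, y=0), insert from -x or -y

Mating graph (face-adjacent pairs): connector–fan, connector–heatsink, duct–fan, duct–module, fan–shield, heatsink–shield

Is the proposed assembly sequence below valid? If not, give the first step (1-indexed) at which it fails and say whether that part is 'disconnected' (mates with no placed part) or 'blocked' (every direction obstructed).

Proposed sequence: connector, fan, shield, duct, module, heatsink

1. connector@(0, 1) [+x clear] — {connector}
2. fan@(1, 1) [+x clear] — {connector, fan}
3. shield@(1, 0) [-x clear] — {connector, fan, shield}
4. duct@(2, 1) [-y clear] — {connector, duct, fan, shield}
5. module@(3, 1) [+x clear] — {connector, duct, fan, module, shield}
6. heatsink@(0, 0) [-x clear] — {connector, duct, fan, heatsink, module, shield}

Valid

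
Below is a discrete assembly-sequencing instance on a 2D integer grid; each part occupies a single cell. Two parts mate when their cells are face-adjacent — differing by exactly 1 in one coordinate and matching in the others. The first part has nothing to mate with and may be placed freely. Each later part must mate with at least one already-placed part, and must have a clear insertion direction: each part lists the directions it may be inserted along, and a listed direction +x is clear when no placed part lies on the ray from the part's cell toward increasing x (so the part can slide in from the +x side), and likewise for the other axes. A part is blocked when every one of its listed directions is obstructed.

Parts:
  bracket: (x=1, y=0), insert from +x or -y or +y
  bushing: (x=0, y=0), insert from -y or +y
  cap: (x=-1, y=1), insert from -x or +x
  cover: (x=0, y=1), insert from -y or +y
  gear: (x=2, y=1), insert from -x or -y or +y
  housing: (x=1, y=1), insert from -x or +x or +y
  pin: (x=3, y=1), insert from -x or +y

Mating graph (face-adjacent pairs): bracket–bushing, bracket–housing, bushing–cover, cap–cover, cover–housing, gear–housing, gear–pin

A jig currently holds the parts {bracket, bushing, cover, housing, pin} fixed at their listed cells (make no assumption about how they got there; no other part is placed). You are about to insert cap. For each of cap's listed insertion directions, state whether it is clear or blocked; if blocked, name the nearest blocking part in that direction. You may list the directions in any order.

+x: blocked by cover; -x: clear

-x: ray from cap(-1, 1) has no placed part ⇒ clear
+x: nearest on ray is cover@(0, 1) ⇒ blocked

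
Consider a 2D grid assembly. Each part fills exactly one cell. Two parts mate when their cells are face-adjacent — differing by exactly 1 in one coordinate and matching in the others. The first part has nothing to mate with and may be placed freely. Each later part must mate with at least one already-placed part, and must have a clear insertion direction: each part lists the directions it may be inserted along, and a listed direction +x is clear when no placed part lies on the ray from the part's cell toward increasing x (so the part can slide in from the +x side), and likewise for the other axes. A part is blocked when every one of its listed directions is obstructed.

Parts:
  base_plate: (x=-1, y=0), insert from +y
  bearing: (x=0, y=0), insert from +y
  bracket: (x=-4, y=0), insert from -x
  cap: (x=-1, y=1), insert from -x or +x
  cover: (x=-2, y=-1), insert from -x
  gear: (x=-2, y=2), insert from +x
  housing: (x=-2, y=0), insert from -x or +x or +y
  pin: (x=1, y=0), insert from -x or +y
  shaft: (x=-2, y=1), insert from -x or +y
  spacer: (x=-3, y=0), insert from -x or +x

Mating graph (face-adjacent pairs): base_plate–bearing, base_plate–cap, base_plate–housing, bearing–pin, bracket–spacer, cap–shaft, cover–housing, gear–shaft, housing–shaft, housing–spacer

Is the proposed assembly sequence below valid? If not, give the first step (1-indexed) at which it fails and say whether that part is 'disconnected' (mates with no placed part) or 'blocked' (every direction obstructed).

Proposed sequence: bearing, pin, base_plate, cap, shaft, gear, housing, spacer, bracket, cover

Valid

1. bearing@(0, 0) [+y clear] — {bearing}
2. pin@(1, 0) [+y clear] — {bearing, pin}
3. base_plate@(-1, 0) [+y clear] — {base_plate, bearing, pin}
4. cap@(-1, 1) [-x clear] — {base_plate, bearing, cap, pin}
5. shaft@(-2, 1) [-x clear] — {base_plate, bearing, cap, pin, shaft}
6. gear@(-2, 2) [+x clear] — {base_plate, bearing, cap, gear, pin, shaft}
7. housing@(-2, 0) [-x clear] — {base_plate, bearing, cap, gear, housing, pin, shaft}
8. spacer@(-3, 0) [-x clear] — {base_plate, bearing, cap, gear, housing, pin, shaft, spacer}
9. bracket@(-4, 0) [-x clear] — {base_plate, bearing, bracket, cap, gear, housing, pin, shaft, spacer}
10. cover@(-2, -1) [-x clear] — {base_plate, bearing, bracket, cap, cover, gear, housing, pin, shaft, spacer}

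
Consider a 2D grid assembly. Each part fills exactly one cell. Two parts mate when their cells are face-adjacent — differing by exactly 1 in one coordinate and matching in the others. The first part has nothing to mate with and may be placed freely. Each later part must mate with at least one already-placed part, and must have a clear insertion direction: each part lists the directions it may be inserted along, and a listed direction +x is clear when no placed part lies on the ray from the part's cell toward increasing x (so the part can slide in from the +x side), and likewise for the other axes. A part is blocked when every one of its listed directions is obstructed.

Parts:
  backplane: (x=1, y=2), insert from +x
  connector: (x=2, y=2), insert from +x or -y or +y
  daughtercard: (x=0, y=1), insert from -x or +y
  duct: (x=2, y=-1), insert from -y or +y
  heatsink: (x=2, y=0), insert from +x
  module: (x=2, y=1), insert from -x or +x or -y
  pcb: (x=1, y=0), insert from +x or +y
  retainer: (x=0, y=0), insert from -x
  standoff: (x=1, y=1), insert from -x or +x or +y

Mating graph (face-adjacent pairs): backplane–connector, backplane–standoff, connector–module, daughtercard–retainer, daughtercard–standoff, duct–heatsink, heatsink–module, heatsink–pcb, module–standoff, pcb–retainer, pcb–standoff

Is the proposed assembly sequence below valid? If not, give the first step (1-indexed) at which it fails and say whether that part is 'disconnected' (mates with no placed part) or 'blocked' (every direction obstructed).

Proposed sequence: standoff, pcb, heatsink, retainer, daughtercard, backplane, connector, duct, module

1. standoff@(1, 1) [-x clear] — {standoff}
2. pcb@(1, 0) [+x clear] — {pcb, standoff}
3. heatsink@(2, 0) [+x clear] — {heatsink, pcb, standoff}
4. retainer@(0, 0) [-x clear] — {heatsink, pcb, retainer, standoff}
5. daughtercard@(0, 1) [-x clear] — {daughtercard, heatsink, pcb, retainer, standoff}
6. backplane@(1, 2) [+x clear] — {backplane, daughtercard, heatsink, pcb, retainer, standoff}
7. connector@(2, 2) [+x clear] — {backplane, connector, daughtercard, heatsink, pcb, retainer, standoff}
8. duct@(2, -1) [-y clear] — {backplane, connector, daughtercard, duct, heatsink, pcb, retainer, standoff}
9. module@(2, 1) [+x clear] — {backplane, connector, daughtercard, duct, heatsink, module, pcb, retainer, standoff}

Valid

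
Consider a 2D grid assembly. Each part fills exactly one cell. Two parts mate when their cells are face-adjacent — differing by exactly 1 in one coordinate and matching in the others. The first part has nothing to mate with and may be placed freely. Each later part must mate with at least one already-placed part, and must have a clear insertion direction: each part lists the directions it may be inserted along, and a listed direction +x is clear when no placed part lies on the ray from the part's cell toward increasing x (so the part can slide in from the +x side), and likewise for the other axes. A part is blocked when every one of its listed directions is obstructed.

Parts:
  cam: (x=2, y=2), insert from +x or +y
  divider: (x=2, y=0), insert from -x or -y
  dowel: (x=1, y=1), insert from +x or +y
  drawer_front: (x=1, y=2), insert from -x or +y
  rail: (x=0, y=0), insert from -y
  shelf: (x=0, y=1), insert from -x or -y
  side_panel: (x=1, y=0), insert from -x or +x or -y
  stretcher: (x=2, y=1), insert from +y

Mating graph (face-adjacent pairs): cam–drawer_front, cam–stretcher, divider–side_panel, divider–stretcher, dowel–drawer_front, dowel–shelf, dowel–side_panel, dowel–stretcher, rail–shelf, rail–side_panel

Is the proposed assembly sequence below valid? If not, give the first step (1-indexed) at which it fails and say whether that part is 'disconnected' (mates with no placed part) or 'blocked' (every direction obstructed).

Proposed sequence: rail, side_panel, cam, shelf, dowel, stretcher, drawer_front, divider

Invalid at step 3 (disconnected)

1. rail@(0, 0) [-y clear] — {rail}
2. side_panel@(1, 0) [+x clear] — {rail, side_panel}
3. cam@(2, 2) — no placed neighbour ⇒ disconnected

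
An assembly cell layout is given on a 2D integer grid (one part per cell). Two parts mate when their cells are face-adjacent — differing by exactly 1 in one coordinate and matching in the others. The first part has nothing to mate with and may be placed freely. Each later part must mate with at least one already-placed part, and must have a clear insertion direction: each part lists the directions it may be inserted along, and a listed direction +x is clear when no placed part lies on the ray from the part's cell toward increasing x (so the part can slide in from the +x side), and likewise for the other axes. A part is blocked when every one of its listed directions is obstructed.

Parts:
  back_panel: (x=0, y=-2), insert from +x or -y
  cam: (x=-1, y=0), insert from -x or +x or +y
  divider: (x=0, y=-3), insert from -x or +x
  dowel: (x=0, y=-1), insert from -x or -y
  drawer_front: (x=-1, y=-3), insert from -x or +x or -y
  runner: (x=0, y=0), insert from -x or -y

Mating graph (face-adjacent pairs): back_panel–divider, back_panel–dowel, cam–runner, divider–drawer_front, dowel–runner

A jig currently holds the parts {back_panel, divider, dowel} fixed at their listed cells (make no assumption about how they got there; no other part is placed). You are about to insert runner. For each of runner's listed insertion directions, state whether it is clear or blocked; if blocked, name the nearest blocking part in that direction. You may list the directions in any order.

-x: clear; -y: blocked by dowel

-x: ray from runner(0, 0) has no placed part ⇒ clear
-y: nearest on ray is dowel@(0, -1) ⇒ blocked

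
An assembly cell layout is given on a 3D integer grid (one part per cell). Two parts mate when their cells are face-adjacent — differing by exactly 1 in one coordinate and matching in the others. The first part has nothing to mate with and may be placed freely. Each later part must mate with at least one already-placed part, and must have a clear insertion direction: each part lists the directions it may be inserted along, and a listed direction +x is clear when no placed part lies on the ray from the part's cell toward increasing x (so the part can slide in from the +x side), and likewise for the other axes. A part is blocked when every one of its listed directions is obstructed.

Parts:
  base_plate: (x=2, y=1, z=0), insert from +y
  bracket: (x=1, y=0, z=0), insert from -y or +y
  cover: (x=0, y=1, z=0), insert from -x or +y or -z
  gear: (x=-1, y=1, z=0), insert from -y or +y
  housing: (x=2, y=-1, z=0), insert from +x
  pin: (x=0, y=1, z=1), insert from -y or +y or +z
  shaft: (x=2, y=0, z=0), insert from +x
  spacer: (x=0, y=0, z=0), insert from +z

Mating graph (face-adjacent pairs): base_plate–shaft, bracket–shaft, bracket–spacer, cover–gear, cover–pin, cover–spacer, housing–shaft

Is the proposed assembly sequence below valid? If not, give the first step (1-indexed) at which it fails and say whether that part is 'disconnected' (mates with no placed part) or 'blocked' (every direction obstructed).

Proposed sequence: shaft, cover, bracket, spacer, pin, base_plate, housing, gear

1. shaft@(2, 0, 0) [+x clear] — {shaft}
2. cover@(0, 1, 0) — no placed neighbour ⇒ disconnected

Invalid at step 2 (disconnected)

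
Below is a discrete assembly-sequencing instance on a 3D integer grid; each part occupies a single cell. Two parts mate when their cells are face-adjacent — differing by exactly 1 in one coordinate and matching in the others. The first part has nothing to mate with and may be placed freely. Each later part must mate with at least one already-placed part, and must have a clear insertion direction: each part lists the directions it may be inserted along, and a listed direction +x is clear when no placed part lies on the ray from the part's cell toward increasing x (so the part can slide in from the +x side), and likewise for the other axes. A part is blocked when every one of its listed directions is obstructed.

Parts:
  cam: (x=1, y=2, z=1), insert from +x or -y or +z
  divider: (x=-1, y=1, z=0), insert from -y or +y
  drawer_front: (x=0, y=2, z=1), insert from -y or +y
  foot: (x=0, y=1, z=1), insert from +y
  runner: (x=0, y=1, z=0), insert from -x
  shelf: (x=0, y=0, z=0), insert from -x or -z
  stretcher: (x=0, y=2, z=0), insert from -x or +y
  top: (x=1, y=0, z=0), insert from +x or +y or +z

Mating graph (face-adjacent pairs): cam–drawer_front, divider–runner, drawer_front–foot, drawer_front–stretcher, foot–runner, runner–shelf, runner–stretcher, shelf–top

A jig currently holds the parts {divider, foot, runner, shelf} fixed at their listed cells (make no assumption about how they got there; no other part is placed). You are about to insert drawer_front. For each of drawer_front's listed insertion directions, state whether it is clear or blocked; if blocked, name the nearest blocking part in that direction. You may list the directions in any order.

+y: clear; -y: blocked by foot

-y: nearest on ray is foot@(0, 1, 1) ⇒ blocked
+y: ray from drawer_front(0, 2, 1) has no placed part ⇒ clear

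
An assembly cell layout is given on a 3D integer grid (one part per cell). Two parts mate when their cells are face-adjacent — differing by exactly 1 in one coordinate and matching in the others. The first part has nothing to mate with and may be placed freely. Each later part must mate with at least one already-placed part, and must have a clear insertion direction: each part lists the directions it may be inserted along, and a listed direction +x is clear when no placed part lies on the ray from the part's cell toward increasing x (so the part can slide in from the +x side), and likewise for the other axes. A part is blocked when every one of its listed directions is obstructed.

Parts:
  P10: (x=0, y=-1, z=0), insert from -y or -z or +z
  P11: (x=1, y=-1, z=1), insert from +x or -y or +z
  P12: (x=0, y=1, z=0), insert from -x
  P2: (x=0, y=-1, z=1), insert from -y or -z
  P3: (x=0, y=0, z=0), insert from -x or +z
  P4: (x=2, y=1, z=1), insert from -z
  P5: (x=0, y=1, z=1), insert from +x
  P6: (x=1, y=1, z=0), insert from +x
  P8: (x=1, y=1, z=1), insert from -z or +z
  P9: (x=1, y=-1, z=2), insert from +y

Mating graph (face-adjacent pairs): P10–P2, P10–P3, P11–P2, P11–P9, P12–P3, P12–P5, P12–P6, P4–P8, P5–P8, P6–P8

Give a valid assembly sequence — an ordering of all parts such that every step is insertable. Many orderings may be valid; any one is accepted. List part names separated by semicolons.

1. P2@(0, -1, 1) [-y clear] — {P2}
2. P10@(0, -1, 0) [-y clear] — {P10, P2}
3. P11@(1, -1, 1) [+x clear] — {P10, P11, P2}
4. P9@(1, -1, 2) [+y clear] — {P10, P11, P2, P9}
5. P3@(0, 0, 0) [-x clear] — {P10, P11, P2, P3, P9}
6. P12@(0, 1, 0) [-x clear] — {P10, P11, P12, P2, P3, P9}
7. P6@(1, 1, 0) [+x clear] — {P10, P11, P12, P2, P3, P6, P9}
8. P5@(0, 1, 1) [+x clear] — {P10, P11, P12, P2, P3, P5, P6, P9}
9. P8@(1, 1, 1) [+z clear] — {P10, P11, P12, P2, P3, P5, P6, P8, P9}
10. P4@(2, 1, 1) [-z clear] — {P10, P11, P12, P2, P3, P4, P5, P6, P8, P9}

P2; P10; P11; P9; P3; P12; P6; P5; P8; P4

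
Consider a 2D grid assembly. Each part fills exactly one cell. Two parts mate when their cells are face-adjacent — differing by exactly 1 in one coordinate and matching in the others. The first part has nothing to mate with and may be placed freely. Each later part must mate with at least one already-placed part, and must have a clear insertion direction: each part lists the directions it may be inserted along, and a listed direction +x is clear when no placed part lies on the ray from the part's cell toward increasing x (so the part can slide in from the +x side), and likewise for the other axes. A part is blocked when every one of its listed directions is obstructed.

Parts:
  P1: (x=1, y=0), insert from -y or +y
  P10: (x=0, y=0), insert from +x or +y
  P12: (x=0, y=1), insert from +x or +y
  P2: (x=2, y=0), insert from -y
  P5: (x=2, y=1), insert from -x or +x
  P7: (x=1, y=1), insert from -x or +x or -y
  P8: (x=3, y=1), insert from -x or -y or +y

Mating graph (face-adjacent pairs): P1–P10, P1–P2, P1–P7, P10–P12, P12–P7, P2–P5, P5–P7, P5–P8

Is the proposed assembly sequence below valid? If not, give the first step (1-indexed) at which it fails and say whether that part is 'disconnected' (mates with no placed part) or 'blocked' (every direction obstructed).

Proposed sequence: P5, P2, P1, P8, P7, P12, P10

Invalid at step 7 (blocked)

1. P5@(2, 1) [-x clear] — {P5}
2. P2@(2, 0) [-y clear] — {P2, P5}
3. P1@(1, 0) [-y clear] — {P1, P2, P5}
4. P8@(3, 1) [-y clear] — {P1, P2, P5, P8}
5. P7@(1, 1) [-x clear] — {P1, P2, P5, P7, P8}
6. P12@(0, 1) [+y clear] — {P1, P12, P2, P5, P7, P8}
7. P10@(0, 0) — +x/+y all obstructed ⇒ blocked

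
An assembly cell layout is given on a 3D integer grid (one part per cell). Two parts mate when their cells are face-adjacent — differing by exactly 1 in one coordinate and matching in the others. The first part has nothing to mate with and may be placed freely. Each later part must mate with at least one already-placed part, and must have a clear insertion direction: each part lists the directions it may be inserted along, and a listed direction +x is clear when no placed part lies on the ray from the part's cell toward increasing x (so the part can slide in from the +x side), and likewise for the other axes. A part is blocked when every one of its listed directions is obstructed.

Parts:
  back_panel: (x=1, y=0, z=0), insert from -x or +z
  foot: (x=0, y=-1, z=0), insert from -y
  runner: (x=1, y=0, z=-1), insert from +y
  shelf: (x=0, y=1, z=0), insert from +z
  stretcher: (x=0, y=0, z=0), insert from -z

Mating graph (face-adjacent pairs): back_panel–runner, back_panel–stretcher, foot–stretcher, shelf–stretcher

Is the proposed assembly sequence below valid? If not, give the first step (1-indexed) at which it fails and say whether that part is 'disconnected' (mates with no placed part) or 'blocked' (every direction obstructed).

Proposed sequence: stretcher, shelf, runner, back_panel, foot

Invalid at step 3 (disconnected)

1. stretcher@(0, 0, 0) [-z clear] — {stretcher}
2. shelf@(0, 1, 0) [+z clear] — {shelf, stretcher}
3. runner@(1, 0, -1) — no placed neighbour ⇒ disconnected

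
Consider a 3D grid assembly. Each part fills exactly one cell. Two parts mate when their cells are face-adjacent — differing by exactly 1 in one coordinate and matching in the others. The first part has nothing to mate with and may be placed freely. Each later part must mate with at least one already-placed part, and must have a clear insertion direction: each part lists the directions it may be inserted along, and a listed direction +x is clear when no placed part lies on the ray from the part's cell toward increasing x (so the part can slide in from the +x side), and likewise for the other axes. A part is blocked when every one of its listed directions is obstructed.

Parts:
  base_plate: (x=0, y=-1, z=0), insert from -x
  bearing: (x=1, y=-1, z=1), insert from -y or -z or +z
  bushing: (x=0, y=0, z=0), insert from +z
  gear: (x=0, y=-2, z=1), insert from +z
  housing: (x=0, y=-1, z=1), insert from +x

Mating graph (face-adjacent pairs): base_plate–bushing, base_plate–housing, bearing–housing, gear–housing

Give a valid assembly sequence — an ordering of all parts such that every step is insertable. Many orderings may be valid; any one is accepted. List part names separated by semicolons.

1. housing@(0, -1, 1) [+x clear] — {housing}
2. bearing@(1, -1, 1) [-y clear] — {bearing, housing}
3. base_plate@(0, -1, 0) [-x clear] — {base_plate, bearing, housing}
4. gear@(0, -2, 1) [+z clear] — {base_plate, bearing, gear, housing}
5. bushing@(0, 0, 0) [+z clear] — {base_plate, bearing, bushing, gear, housing}

housing; bearing; base_plate; gear; bushing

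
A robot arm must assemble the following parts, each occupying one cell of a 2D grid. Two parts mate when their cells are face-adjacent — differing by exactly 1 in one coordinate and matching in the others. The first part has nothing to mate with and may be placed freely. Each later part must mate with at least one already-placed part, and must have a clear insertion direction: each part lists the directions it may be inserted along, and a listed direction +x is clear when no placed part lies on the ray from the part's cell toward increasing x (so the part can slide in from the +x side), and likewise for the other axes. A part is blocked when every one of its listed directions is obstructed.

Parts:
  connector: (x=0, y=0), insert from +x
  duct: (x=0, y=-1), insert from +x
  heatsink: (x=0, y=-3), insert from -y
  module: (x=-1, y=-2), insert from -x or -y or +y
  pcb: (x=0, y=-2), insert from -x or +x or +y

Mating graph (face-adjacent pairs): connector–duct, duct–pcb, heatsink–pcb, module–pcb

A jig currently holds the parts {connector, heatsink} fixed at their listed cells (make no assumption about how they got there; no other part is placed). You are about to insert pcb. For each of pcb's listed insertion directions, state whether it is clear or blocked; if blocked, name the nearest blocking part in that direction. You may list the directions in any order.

+x: clear; +y: blocked by connector; -x: clear

-x: ray from pcb(0, -2) has no placed part ⇒ clear
+x: ray from pcb(0, -2) has no placed part ⇒ clear
+y: nearest on ray is connector@(0, 0) ⇒ blocked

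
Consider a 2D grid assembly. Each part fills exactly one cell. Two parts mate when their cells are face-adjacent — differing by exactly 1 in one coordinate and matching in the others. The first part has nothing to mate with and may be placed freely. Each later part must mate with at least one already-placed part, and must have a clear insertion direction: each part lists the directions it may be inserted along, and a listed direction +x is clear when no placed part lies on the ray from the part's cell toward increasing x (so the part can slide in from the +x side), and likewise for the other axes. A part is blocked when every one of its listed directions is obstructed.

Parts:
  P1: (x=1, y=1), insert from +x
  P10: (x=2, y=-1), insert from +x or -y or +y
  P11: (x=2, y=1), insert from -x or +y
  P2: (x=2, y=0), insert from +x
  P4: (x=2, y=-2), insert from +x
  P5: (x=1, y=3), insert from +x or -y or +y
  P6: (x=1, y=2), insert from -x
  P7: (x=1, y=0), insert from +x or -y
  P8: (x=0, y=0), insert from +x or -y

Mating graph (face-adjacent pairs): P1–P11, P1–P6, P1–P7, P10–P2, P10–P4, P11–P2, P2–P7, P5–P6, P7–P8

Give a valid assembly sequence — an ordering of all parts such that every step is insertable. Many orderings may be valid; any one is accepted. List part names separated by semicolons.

P1; P7; P8; P11; P6; P5; P2; P10; P4

1. P1@(1, 1) [+x clear] — {P1}
2. P7@(1, 0) [+x clear] — {P1, P7}
3. P8@(0, 0) [-y clear] — {P1, P7, P8}
4. P11@(2, 1) [+y clear] — {P1, P11, P7, P8}
5. P6@(1, 2) [-x clear] — {P1, P11, P6, P7, P8}
6. P5@(1, 3) [+x clear] — {P1, P11, P5, P6, P7, P8}
7. P2@(2, 0) [+x clear] — {P1, P11, P2, P5, P6, P7, P8}
8. P10@(2, -1) [+x clear] — {P1, P10, P11, P2, P5, P6, P7, P8}
9. P4@(2, -2) [+x clear] — {P1, P10, P11, P2, P4, P5, P6, P7, P8}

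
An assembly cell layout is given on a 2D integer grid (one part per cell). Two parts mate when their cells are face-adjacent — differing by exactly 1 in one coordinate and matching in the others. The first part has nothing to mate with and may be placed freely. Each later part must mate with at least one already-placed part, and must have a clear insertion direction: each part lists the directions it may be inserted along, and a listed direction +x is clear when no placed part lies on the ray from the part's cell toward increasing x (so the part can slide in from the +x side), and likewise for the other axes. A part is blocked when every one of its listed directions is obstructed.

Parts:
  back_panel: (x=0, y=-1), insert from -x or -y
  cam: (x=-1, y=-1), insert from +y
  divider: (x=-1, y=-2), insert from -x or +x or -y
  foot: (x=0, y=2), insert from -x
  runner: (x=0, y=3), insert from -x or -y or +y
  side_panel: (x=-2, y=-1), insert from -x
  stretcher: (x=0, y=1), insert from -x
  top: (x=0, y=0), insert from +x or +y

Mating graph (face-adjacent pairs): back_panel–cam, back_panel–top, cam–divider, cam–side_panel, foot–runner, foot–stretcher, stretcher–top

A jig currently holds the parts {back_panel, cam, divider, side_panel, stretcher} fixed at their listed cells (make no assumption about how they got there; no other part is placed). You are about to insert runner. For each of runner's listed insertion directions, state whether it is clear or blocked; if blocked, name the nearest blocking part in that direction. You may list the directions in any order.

+y: clear; -x: clear; -y: blocked by stretcher

-x: ray from runner(0, 3) has no placed part ⇒ clear
-y: nearest on ray is stretcher@(0, 1) ⇒ blocked
+y: ray from runner(0, 3) has no placed part ⇒ clear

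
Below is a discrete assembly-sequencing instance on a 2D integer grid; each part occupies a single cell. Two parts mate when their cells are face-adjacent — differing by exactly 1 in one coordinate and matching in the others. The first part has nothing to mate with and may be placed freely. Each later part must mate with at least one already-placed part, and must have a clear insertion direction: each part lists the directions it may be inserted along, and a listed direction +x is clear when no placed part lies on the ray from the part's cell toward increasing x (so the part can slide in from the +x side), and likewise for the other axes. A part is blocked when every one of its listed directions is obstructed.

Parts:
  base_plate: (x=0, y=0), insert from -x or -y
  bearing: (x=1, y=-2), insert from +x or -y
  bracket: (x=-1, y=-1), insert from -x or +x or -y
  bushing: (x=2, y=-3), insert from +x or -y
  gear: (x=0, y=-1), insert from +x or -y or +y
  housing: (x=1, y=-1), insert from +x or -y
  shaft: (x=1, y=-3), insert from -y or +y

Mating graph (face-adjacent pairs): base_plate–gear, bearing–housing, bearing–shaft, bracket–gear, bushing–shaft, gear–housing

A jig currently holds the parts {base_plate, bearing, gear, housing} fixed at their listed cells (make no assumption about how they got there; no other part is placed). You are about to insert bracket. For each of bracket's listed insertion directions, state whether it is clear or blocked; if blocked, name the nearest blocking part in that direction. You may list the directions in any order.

+x: blocked by gear; -x: clear; -y: clear

-x: ray from bracket(-1, -1) has no placed part ⇒ clear
+x: nearest on ray is gear@(0, -1) ⇒ blocked
-y: ray from bracket(-1, -1) has no placed part ⇒ clear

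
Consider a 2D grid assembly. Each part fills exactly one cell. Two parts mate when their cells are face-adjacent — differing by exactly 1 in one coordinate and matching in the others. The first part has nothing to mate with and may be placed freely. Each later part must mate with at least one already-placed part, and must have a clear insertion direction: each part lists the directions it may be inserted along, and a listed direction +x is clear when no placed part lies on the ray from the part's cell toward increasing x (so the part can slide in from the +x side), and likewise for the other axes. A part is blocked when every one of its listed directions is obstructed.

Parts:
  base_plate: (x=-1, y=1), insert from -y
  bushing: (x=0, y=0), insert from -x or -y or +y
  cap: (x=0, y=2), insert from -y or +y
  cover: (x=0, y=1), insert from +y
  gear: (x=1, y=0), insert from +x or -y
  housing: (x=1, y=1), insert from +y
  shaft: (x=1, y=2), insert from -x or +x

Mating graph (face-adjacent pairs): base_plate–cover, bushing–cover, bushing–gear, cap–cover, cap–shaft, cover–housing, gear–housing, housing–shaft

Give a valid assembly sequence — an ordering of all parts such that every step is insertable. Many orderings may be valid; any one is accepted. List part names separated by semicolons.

1. gear@(1, 0) [+x clear] — {gear}
2. bushing@(0, 0) [-x clear] — {bushing, gear}
3. cover@(0, 1) [+y clear] — {bushing, cover, gear}
4. base_plate@(-1, 1) [-y clear] — {base_plate, bushing, cover, gear}
5. cap@(0, 2) [+y clear] — {base_plate, bushing, cap, cover, gear}
6. housing@(1, 1) [+y clear] — {base_plate, bushing, cap, cover, gear, housing}
7. shaft@(1, 2) [+x clear] — {base_plate, bushing, cap, cover, gear, housing, shaft}

gear; bushing; cover; base_plate; cap; housing; shaft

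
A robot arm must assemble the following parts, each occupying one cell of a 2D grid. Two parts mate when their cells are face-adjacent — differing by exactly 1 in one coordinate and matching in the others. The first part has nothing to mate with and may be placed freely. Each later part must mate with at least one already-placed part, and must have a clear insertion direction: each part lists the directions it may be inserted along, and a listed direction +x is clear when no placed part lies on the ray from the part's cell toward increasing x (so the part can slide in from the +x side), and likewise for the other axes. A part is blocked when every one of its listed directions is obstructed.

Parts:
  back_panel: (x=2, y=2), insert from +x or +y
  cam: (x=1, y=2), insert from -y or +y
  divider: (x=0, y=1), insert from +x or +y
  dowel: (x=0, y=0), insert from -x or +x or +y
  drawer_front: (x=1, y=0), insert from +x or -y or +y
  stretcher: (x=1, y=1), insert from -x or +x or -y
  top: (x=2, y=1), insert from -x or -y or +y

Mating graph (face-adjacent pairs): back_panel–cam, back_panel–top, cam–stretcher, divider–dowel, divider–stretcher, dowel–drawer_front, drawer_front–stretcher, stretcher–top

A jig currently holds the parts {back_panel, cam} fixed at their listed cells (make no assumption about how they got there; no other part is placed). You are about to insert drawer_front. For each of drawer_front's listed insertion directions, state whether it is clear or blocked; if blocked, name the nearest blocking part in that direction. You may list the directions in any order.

+x: clear; +y: blocked by cam; -y: clear

+x: ray from drawer_front(1, 0) has no placed part ⇒ clear
-y: ray from drawer_front(1, 0) has no placed part ⇒ clear
+y: nearest on ray is cam@(1, 2) ⇒ blocked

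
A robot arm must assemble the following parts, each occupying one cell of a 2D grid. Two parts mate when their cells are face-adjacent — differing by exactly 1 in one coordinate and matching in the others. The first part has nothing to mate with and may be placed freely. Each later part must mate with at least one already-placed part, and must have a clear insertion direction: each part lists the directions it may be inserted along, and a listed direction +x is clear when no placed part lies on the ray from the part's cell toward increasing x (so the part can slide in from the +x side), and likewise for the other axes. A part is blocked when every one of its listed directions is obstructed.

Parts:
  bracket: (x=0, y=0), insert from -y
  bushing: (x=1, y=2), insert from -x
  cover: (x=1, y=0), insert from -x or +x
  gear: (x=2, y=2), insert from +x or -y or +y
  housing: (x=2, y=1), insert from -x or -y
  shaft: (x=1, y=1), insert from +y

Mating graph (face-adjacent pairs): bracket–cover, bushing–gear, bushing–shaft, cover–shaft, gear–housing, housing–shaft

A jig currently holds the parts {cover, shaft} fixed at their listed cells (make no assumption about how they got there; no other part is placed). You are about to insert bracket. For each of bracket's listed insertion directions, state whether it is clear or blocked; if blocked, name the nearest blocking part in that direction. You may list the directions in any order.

-y: clear

-y: ray from bracket(0, 0) has no placed part ⇒ clear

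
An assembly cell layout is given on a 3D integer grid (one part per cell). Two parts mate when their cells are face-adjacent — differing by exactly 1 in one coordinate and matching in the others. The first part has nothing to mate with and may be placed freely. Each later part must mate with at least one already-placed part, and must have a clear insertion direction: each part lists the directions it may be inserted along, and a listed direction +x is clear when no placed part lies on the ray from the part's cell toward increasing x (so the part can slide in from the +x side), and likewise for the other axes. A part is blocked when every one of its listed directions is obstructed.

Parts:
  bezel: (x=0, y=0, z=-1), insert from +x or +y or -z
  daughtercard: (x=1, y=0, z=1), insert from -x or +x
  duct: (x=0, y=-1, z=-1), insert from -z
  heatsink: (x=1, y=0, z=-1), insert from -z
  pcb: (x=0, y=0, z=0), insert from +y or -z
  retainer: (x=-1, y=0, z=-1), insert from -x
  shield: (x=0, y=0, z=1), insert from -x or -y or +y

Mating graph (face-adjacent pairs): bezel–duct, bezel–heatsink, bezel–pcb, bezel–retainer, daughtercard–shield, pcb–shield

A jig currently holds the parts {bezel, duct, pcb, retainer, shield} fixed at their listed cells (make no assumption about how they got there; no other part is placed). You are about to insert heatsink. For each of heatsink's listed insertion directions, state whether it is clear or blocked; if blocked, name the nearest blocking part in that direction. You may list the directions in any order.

-z: clear

-z: ray from heatsink(1, 0, -1) has no placed part ⇒ clear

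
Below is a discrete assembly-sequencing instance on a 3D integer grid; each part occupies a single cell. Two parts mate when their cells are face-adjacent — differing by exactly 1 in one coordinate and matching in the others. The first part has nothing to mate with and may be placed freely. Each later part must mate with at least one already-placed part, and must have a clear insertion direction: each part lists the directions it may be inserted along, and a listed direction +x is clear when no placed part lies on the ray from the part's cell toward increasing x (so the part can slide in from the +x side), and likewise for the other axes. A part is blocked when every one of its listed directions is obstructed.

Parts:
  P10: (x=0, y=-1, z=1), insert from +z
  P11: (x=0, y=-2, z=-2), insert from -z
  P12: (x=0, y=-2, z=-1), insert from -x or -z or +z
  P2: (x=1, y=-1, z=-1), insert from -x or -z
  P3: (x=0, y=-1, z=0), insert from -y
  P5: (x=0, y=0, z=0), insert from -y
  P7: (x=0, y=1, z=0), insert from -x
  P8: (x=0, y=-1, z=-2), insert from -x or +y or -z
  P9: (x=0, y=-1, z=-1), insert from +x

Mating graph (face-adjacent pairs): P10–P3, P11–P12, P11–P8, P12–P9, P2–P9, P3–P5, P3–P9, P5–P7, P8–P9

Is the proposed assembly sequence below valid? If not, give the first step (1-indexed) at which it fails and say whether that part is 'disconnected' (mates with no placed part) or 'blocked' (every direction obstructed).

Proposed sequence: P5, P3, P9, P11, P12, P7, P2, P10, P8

Invalid at step 4 (disconnected)

1. P5@(0, 0, 0) [-y clear] — {P5}
2. P3@(0, -1, 0) [-y clear] — {P3, P5}
3. P9@(0, -1, -1) [+x clear] — {P3, P5, P9}
4. P11@(0, -2, -2) — no placed neighbour ⇒ disconnected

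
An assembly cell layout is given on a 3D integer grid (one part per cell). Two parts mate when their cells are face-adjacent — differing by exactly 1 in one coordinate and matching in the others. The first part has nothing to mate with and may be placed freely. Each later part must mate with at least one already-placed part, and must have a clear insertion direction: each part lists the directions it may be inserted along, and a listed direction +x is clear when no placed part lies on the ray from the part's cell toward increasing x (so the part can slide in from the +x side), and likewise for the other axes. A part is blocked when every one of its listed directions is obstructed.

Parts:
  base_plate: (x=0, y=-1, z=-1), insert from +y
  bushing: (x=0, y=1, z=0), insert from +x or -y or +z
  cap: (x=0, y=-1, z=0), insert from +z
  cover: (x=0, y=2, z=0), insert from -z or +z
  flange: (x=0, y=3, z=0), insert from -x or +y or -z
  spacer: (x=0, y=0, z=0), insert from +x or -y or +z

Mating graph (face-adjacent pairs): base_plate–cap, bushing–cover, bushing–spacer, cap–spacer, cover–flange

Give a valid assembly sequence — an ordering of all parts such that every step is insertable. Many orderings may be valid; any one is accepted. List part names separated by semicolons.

spacer; bushing; cover; flange; cap; base_plate

1. spacer@(0, 0, 0) [+x clear] — {spacer}
2. bushing@(0, 1, 0) [+x clear] — {bushing, spacer}
3. cover@(0, 2, 0) [-z clear] — {bushing, cover, spacer}
4. flange@(0, 3, 0) [-x clear] — {bushing, cover, flange, spacer}
5. cap@(0, -1, 0) [+z clear] — {bushing, cap, cover, flange, spacer}
6. base_plate@(0, -1, -1) [+y clear] — {base_plate, bushing, cap, cover, flange, spacer}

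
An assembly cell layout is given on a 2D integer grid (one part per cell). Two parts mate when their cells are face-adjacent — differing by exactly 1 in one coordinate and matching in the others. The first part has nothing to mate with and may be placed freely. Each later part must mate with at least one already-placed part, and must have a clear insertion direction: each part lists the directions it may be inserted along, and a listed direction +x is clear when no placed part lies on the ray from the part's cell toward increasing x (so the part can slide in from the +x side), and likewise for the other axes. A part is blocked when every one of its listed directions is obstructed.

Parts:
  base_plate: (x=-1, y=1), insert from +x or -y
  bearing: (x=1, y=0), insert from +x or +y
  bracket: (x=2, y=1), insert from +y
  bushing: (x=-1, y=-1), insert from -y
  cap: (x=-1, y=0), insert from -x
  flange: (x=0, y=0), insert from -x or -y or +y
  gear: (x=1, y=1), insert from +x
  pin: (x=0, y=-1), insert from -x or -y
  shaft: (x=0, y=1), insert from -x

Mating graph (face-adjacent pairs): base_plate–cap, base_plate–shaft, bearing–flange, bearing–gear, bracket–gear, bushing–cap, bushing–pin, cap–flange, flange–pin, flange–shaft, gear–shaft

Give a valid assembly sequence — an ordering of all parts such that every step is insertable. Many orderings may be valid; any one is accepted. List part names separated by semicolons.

1. pin@(0, -1) [-x clear] — {pin}
2. flange@(0, 0) [-x clear] — {flange, pin}
3. bearing@(1, 0) [+x clear] — {bearing, flange, pin}
4. shaft@(0, 1) [-x clear] — {bearing, flange, pin, shaft}
5. base_plate@(-1, 1) [-y clear] — {base_plate, bearing, flange, pin, shaft}
6. cap@(-1, 0) [-x clear] — {base_plate, bearing, cap, flange, pin, shaft}
7. bushing@(-1, -1) [-y clear] — {base_plate, bearing, bushing, cap, flange, pin, shaft}
8. gear@(1, 1) [+x clear] — {base_plate, bearing, bushing, cap, flange, gear, pin, shaft}
9. bracket@(2, 1) [+y clear] — {base_plate, bearing, bracket, bushing, cap, flange, gear, pin, shaft}

pin; flange; bearing; shaft; base_plate; cap; bushing; gear; bracket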